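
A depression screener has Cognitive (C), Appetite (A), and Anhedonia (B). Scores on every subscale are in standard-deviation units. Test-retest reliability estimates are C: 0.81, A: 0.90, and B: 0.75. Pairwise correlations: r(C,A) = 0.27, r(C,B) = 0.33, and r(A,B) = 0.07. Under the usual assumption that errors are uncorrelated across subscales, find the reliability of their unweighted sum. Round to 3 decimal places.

Var(C+A+B) = 3 + 2·[0.27 + 0.33 + 0.07] = 3 + 1.34 = 4.34.
With uncorrelated errors the cross-covariances are all true-score covariance, so they carry over unchanged; only the diagonal terms shrink to ρᵢσᵢ².
True-score variance = [0.81 + 0.90 + 0.75] + 1.34 = 2.46 + 1.34 = 3.8.
Reliability = 3.8 / 4.34 = 0.876.

0.876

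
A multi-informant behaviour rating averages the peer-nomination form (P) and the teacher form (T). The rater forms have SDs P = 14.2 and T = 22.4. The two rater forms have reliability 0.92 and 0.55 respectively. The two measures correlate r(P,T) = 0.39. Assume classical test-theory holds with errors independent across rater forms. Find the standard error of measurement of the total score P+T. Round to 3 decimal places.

Var(total) = 703.4 + 248.102 = 951.502.
True-score variance = 461.477 + 248.102 = 709.579, so reliability = 0.7457.
Error variance = 951.502 − 709.579 = 241.923; SEM = √241.923 = 15.554.

15.554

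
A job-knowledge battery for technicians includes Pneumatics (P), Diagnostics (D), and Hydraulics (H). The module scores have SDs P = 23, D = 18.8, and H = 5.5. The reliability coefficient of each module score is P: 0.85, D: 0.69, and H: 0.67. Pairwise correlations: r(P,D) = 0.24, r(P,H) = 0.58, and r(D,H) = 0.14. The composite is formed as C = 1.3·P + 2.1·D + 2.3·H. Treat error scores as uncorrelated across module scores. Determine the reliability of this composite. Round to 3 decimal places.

Var(C) = 1.3²·23² + 2.1²·18.8² + 2.3²·5.5² + 2·[2.73·23·18.8·0.24 + 2.99·23·5.5·0.58 + 4.83·18.8·5.5·0.14] = 2612.7 + 1145.21 = 3757.91.
With uncorrelated errors the cross-covariances are all true-score covariance, so they carry over unchanged; only the diagonal terms shrink to ρᵢσᵢ².
True-score variance = [1.3²·23²·0.85 + 2.1²·18.8²·0.69 + 2.3²·5.5²·0.67] + 1145.21 = 1942.61 + 1145.21 = 3087.81.
Reliability = 3087.81 / 3757.91 = 0.822.

0.822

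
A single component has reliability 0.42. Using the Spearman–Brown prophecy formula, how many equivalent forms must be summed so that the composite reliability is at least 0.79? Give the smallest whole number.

6

k ≥ ρ*(1−ρ₁)/(ρ₁(1−ρ*)) = 0.79·0.58 / (0.42·0.21) = 5.195.
Smallest integer k = 6.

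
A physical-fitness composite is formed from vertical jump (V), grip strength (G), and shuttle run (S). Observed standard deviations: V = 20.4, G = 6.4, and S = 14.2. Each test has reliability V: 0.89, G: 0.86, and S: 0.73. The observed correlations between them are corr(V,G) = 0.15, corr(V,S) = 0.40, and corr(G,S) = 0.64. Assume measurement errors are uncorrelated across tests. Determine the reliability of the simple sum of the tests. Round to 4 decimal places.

Var(V+G+S) = 20.4² + 6.4² + 14.2² + 2·[20.4·6.4·0.15 + 20.4·14.2·0.40 + 6.4·14.2·0.64] = 658.76 + 387.238 = 1046.
With uncorrelated errors the cross-covariances are all true-score covariance, so they carry over unchanged; only the diagonal terms shrink to ρᵢσᵢ².
True-score variance = [20.4²·0.89 + 6.4²·0.86 + 14.2²·0.73] + 387.238 = 552.805 + 387.238 = 940.044.
Reliability = 940.044 / 1046 = 0.8987.

0.8987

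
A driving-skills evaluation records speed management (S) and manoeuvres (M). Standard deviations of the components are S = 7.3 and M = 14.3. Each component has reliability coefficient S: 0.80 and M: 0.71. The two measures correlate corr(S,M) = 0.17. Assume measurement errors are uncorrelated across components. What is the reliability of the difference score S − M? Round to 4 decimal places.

0.6853

Var(S−M) = 7.3² + 14.3² − 2·7.3·14.3·0.17 = 257.78 − 35.4926 = 222.287.
With uncorrelated errors the cross-covariances are all true-score covariance, so they carry over unchanged; only the diagonal terms shrink to ρᵢσᵢ².
True-score variance = [7.3²·0.80 + 14.3²·0.71] − 35.4926 = 187.82 − 35.4926 = 152.327.
Reliability = 152.327 / 222.287 = 0.6853.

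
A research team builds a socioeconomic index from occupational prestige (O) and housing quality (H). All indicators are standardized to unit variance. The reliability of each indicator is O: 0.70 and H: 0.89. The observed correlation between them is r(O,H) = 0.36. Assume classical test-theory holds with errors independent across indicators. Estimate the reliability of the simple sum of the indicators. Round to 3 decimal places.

Var(O+H) = 2 + 2·[0.36] = 2 + 0.72 = 2.72.
With uncorrelated errors the cross-covariances are all true-score covariance, so they carry over unchanged; only the diagonal terms shrink to ρᵢσᵢ².
True-score variance = [0.70 + 0.89] + 0.72 = 1.59 + 0.72 = 2.31.
Reliability = 2.31 / 2.72 = 0.849.

0.849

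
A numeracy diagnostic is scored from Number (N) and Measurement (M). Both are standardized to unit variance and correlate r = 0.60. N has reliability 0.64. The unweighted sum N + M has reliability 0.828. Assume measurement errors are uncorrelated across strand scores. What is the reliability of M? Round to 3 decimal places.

0.810

Var(N+M) = 2 + 2·0.60 = 3.200.
True-score variance = ρ_N + ρ_M + 2·0.60, so 0.828 = (0.64 + ρ_M + 1.20) / 3.200.
ρ_M = 0.828·3.200 − 0.64 − 1.20 = 0.810.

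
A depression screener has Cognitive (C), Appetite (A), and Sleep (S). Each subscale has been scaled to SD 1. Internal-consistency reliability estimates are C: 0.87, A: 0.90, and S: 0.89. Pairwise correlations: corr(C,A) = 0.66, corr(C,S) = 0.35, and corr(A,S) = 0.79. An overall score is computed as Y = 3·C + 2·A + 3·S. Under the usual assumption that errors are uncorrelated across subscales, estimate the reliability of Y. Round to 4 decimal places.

0.9440

Var(Y) = 3² + 2² + 3² + 2·[6·0.66 + 9·0.35 + 6·0.79] = 22 + 23.7 = 45.7.
With uncorrelated errors the cross-covariances are all true-score covariance, so they carry over unchanged; only the diagonal terms shrink to ρᵢσᵢ².
True-score variance = [3²·0.87 + 2²·0.90 + 3²·0.89] + 23.7 = 19.44 + 23.7 = 43.14.
Reliability = 43.14 / 45.7 = 0.9440.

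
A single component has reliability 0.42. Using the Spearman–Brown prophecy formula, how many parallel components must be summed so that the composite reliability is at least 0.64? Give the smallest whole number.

k ≥ ρ*(1−ρ₁)/(ρ₁(1−ρ*)) = 0.64·0.58 / (0.42·0.36) = 2.455.
Smallest integer k = 3.

3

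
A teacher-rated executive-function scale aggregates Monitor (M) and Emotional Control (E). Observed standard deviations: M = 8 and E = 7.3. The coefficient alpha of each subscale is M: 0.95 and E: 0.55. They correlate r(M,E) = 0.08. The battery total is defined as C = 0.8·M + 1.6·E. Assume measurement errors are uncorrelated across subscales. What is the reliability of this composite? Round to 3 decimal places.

0.665

Var(C) = 0.8²·8² + 1.6²·7.3² + 2·[1.28·8·7.3·0.08] = 177.382 + 11.9603 = 189.343.
Because errors are independent across components, Cov(Tᵢ,Tⱼ) = Cov(Xᵢ,Xⱼ); the off-diagonal part of the true-score variance is the same as above.
True-score variance = [0.8²·8²·0.95 + 1.6²·7.3²·0.55] + 11.9603 = 113.944 + 11.9603 = 125.905.
Reliability = 125.905 / 189.343 = 0.665.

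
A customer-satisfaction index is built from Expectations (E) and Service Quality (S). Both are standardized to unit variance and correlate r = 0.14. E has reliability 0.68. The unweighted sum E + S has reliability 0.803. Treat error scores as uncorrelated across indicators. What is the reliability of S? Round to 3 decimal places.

0.871

Var(E+S) = 2 + 2·0.14 = 2.280.
True-score variance = ρ_E + ρ_S + 2·0.14, so 0.803 = (0.68 + ρ_S + 0.28) / 2.280.
ρ_S = 0.803·2.280 − 0.68 − 0.28 = 0.871.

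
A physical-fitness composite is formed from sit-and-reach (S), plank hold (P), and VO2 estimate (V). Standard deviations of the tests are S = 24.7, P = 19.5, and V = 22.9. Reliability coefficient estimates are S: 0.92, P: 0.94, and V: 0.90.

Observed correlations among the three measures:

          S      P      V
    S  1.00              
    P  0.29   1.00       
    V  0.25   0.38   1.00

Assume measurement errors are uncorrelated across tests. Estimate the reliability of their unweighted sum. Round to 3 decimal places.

0.949

Var(S+P+V) = 24.7² + 19.5² + 22.9² + 2·[24.7·19.5·0.29 + 24.7·22.9·0.25 + 19.5·22.9·0.38] = 1514.75 + 901.55 = 2416.3.
Under uncorrelated errors the observed covariances equal the true-score covariances, so only the own-variance terms attenuate.
True-score variance = [24.7²·0.92 + 19.5²·0.94 + 22.9²·0.90] + 901.55 = 1390.69 + 901.55 = 2292.24.
Reliability = 2292.24 / 2416.3 = 0.949.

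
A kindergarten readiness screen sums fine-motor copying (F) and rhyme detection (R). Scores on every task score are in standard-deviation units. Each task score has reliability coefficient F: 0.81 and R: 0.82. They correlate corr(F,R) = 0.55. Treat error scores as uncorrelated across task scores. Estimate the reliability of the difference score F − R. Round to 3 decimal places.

Var(F−R) = 1 + 1 − 2·0.55 = 2 − 1.1 = 0.9.
With uncorrelated errors the cross-covariances are all true-score covariance, so they carry over unchanged; only the diagonal terms shrink to ρᵢσᵢ².
True-score variance = [0.81 + 0.82] − 1.1 = 1.63 − 1.1 = 0.53.
Reliability = 0.53 / 0.9 = 0.589.

0.589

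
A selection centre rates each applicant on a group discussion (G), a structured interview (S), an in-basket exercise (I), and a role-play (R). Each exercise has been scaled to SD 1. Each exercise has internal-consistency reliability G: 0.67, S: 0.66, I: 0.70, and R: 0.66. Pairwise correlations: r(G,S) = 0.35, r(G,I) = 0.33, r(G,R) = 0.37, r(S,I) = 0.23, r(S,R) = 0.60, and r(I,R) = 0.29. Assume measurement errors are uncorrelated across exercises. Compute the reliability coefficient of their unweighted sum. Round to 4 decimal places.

Var(G+S+I+R) = 4 + 2·[0.35 + 0.33 + 0.37 + 0.23 + 0.60 + 0.29] = 4 + 4.34 = 8.34.
Under uncorrelated errors the observed covariances equal the true-score covariances, so only the own-variance terms attenuate.
True-score variance = [0.67 + 0.66 + 0.70 + 0.66] + 4.34 = 2.69 + 4.34 = 7.03.
Reliability = 7.03 / 8.34 = 0.8429.

0.8429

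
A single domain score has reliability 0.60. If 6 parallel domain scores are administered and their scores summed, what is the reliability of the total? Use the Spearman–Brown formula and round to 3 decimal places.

0.900

ρ_k = kρ / (1 + (k−1)ρ) = 6·0.60 / (1 + 5·0.60) = 3.600 / 4.000 = 0.900.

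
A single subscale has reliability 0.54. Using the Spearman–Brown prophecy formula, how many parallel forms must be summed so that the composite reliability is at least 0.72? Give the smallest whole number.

k ≥ ρ*(1−ρ₁)/(ρ₁(1−ρ*)) = 0.72·0.46 / (0.54·0.28) = 2.190.
Smallest integer k = 3.

3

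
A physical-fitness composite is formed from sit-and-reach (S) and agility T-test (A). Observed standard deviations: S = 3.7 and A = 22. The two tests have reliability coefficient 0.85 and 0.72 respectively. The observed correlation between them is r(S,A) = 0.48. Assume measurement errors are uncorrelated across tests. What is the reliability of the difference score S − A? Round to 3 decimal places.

0.672

Var(S−A) = 3.7² + 22² − 2·3.7·22·0.48 = 497.69 − 78.144 = 419.546.
Under uncorrelated errors the observed covariances equal the true-score covariances, so only the own-variance terms attenuate.
True-score variance = [3.7²·0.85 + 22²·0.72] − 78.144 = 360.116 − 78.144 = 281.972.
Reliability = 281.972 / 419.546 = 0.672.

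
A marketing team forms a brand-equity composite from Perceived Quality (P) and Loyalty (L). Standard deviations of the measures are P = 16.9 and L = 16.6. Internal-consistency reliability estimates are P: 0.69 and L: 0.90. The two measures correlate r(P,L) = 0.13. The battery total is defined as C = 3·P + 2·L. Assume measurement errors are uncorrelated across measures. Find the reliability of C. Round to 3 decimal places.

Var(C) = 3²·16.9² + 2²·16.6² + 2·[6·16.9·16.6·0.13] = 3672.73 + 437.642 = 4110.37.
With uncorrelated errors the cross-covariances are all true-score covariance, so they carry over unchanged; only the diagonal terms shrink to ρᵢσᵢ².
True-score variance = [3²·16.9²·0.69 + 2²·16.6²·0.90] + 437.642 = 2765.65 + 437.642 = 3203.3.
Reliability = 3203.3 / 4110.37 = 0.779.

0.779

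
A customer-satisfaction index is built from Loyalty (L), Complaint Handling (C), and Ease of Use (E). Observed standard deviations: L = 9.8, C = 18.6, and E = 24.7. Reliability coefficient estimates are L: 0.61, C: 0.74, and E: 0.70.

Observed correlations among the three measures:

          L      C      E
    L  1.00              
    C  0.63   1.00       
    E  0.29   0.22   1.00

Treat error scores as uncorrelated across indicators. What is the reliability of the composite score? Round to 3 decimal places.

0.809

Var(L+C+E) = 9.8² + 18.6² + 24.7² + 2·[9.8·18.6·0.63 + 9.8·24.7·0.29 + 18.6·24.7·0.22] = 1052.09 + 572.212 = 1624.3.
Under uncorrelated errors the observed covariances equal the true-score covariances, so only the own-variance terms attenuate.
True-score variance = [9.8²·0.61 + 18.6²·0.74 + 24.7²·0.70] + 572.212 = 741.658 + 572.212 = 1313.87.
Reliability = 1313.87 / 1624.3 = 0.809.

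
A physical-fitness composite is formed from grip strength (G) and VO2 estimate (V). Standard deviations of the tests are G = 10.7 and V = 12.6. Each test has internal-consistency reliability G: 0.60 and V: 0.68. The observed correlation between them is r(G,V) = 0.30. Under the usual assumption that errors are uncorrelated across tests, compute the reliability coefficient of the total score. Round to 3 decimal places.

Var(G+V) = 10.7² + 12.6² + 2·[10.7·12.6·0.30] = 273.25 + 80.892 = 354.142.
Because errors are independent across components, Cov(Tᵢ,Tⱼ) = Cov(Xᵢ,Xⱼ); the off-diagonal part of the true-score variance is the same as above.
True-score variance = [10.7²·0.60 + 12.6²·0.68] + 80.892 = 176.651 + 80.892 = 257.543.
Reliability = 257.543 / 354.142 = 0.727.

0.727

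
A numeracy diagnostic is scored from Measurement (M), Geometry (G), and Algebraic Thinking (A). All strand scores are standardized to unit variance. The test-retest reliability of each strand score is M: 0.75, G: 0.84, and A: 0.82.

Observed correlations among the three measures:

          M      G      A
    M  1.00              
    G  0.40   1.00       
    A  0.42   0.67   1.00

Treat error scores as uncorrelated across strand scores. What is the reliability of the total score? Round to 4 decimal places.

Var(M+G+A) = 3 + 2·[0.40 + 0.42 + 0.67] = 3 + 2.98 = 5.98.
With uncorrelated errors the cross-covariances are all true-score covariance, so they carry over unchanged; only the diagonal terms shrink to ρᵢσᵢ².
True-score variance = [0.75 + 0.84 + 0.82] + 2.98 = 2.41 + 2.98 = 5.39.
Reliability = 5.39 / 5.98 = 0.9013.

0.9013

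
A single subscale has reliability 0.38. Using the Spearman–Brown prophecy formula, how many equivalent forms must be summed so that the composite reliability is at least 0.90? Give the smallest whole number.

15

k ≥ ρ*(1−ρ₁)/(ρ₁(1−ρ*)) = 0.90·0.62 / (0.38·0.10) = 14.684.
Smallest integer k = 15.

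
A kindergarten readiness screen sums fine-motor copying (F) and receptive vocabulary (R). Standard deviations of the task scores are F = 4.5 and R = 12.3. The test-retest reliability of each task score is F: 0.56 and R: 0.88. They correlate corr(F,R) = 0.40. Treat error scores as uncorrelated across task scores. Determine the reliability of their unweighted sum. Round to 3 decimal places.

Var(F+R) = 4.5² + 12.3² + 2·[4.5·12.3·0.40] = 171.54 + 44.28 = 215.82.
Under uncorrelated errors the observed covariances equal the true-score covariances, so only the own-variance terms attenuate.
True-score variance = [4.5²·0.56 + 12.3²·0.88] + 44.28 = 144.475 + 44.28 = 188.755.
Reliability = 188.755 / 215.82 = 0.875.

0.875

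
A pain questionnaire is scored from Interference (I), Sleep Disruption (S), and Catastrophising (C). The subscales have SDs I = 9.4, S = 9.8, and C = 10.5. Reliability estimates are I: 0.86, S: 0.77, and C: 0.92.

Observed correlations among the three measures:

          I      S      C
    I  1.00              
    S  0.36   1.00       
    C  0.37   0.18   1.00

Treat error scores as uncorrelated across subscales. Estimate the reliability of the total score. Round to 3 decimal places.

0.908

Var(I+S+C) = 9.4² + 9.8² + 10.5² + 2·[9.4·9.8·0.36 + 9.4·10.5·0.37 + 9.8·10.5·0.18] = 294.65 + 176.408 = 471.058.
With uncorrelated errors the cross-covariances are all true-score covariance, so they carry over unchanged; only the diagonal terms shrink to ρᵢσᵢ².
True-score variance = [9.4²·0.86 + 9.8²·0.77 + 10.5²·0.92] + 176.408 = 251.37 + 176.408 = 427.779.
Reliability = 427.779 / 471.058 = 0.908.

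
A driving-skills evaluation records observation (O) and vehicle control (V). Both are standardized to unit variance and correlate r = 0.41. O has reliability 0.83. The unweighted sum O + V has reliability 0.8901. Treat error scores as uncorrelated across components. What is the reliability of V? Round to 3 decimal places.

0.860

Var(O+V) = 2 + 2·0.41 = 2.820.
True-score variance = ρ_O + ρ_V + 2·0.41, so 0.8901 = (0.83 + ρ_V + 0.82) / 2.820.
ρ_V = 0.8901·2.820 − 0.83 − 0.82 = 0.860.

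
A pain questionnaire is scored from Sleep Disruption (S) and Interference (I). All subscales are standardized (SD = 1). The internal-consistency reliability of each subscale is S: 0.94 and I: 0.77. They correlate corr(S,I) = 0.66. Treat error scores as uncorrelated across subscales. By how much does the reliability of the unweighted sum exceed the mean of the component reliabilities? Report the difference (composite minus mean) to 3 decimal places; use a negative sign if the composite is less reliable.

Var(sum) = 2 + 1.32 = 3.32; true-score variance = 1.71 + 1.32 = 3.03; composite reliability = 0.9127.
Mean component reliability = 0.8550.
Difference = 0.9127 − 0.8550 = 0.058.

0.058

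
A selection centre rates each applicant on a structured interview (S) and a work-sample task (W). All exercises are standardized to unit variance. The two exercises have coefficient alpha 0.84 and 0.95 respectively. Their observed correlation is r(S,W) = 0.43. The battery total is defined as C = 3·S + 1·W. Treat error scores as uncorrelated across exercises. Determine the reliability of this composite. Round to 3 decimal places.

0.882

Var(C) = 3² + 1 + 2·[3·0.43] = 10 + 2.58 = 12.58.
Because errors are independent across components, Cov(Tᵢ,Tⱼ) = Cov(Xᵢ,Xⱼ); the off-diagonal part of the true-score variance is the same as above.
True-score variance = [3²·0.84 + 0.95] + 2.58 = 8.51 + 2.58 = 11.09.
Reliability = 11.09 / 12.58 = 0.882.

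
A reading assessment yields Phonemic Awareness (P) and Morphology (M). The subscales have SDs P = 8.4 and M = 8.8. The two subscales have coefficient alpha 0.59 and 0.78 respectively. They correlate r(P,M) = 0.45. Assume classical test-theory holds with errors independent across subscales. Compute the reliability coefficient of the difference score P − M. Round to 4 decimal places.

0.4358

Var(P−M) = 8.4² + 8.8² − 2·8.4·8.8·0.45 = 148 − 66.528 = 81.472.
With uncorrelated errors the cross-covariances are all true-score covariance, so they carry over unchanged; only the diagonal terms shrink to ρᵢσᵢ².
True-score variance = [8.4²·0.59 + 8.8²·0.78] − 66.528 = 102.034 − 66.528 = 35.5056.
Reliability = 35.5056 / 81.472 = 0.4358.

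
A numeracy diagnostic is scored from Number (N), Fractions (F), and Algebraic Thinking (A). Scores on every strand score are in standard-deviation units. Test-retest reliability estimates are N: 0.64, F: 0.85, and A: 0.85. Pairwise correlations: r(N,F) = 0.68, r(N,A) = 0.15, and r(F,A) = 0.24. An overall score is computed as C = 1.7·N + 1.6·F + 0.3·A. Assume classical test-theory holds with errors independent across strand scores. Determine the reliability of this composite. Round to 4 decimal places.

Var(C) = 1.7² + 1.6² + 0.3² + 2·[2.72·0.68 + 0.51·0.15 + 0.48·0.24] = 5.54 + 4.0826 = 9.6226.
With uncorrelated errors the cross-covariances are all true-score covariance, so they carry over unchanged; only the diagonal terms shrink to ρᵢσᵢ².
True-score variance = [1.7²·0.64 + 1.6²·0.85 + 0.3²·0.85] + 4.0826 = 4.1021 + 4.0826 = 8.1847.
Reliability = 8.1847 / 9.6226 = 0.8506.

0.8506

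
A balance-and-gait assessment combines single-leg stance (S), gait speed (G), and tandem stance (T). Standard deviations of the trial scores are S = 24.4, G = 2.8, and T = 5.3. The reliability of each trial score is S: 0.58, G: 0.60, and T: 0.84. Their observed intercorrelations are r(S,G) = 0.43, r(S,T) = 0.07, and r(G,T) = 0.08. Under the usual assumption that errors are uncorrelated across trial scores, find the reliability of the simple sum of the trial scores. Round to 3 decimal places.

0.637

Var(S+G+T) = 24.4² + 2.8² + 5.3² + 2·[24.4·2.8·0.43 + 24.4·5.3·0.07 + 2.8·5.3·0.08] = 631.29 + 79.2344 = 710.524.
With uncorrelated errors the cross-covariances are all true-score covariance, so they carry over unchanged; only the diagonal terms shrink to ρᵢσᵢ².
True-score variance = [24.4²·0.58 + 2.8²·0.60 + 5.3²·0.84] + 79.2344 = 373.608 + 79.2344 = 452.843.
Reliability = 452.843 / 710.524 = 0.637.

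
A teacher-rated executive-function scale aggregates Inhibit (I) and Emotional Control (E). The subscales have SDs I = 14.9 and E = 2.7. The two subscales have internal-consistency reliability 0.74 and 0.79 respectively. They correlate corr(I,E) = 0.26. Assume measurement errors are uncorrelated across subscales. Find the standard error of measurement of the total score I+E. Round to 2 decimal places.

Var(total) = 229.3 + 20.9196 = 250.22.
True-score variance = 170.047 + 20.9196 = 190.966, so reliability = 0.7632.
Error variance = 250.22 − 190.966 = 59.2535; SEM = √59.2535 = 7.70.

7.70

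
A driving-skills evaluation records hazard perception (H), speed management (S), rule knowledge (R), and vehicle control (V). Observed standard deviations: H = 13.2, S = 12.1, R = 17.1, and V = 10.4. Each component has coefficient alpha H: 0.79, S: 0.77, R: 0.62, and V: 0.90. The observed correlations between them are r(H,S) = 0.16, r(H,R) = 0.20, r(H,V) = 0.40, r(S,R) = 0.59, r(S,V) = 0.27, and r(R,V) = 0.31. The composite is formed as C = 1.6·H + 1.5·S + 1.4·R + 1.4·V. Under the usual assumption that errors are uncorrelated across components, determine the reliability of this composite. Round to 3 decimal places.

Var(C) = 1.6²·13.2² + 1.5²·12.1² + 1.4²·17.1² + 1.4²·10.4² + 2·[2.4·13.2·12.1·0.16 + 2.24·13.2·17.1·0.20 + 2.24·13.2·10.4·0.40 + 2.1·12.1·17.1·0.59 + 2.1·12.1·10.4·0.27 + 1.96·17.1·10.4·0.31] = 1560.59 + 1442.45 = 3003.05.
With uncorrelated errors the cross-covariances are all true-score covariance, so they carry over unchanged; only the diagonal terms shrink to ρᵢσᵢ².
True-score variance = [1.6²·13.2²·0.79 + 1.5²·12.1²·0.77 + 1.4²·17.1²·0.62 + 1.4²·10.4²·0.90] + 1442.45 = 1152.17 + 1442.45 = 2594.62.
Reliability = 2594.62 / 3003.05 = 0.864.

0.864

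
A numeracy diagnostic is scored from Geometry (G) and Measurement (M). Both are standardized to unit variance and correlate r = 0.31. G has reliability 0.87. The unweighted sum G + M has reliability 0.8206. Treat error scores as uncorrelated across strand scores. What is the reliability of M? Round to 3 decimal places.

Var(G+M) = 2 + 2·0.31 = 2.620.
True-score variance = ρ_G + ρ_M + 2·0.31, so 0.8206 = (0.87 + ρ_M + 0.62) / 2.620.
ρ_M = 0.8206·2.620 − 0.87 − 0.62 = 0.660.

0.660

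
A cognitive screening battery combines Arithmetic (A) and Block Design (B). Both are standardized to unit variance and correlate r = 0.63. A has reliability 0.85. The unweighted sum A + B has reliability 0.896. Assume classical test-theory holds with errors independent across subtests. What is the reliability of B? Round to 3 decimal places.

0.811

Var(A+B) = 2 + 2·0.63 = 3.260.
True-score variance = ρ_A + ρ_B + 2·0.63, so 0.896 = (0.85 + ρ_B + 1.26) / 3.260.
ρ_B = 0.896·3.260 − 0.85 − 1.26 = 0.811.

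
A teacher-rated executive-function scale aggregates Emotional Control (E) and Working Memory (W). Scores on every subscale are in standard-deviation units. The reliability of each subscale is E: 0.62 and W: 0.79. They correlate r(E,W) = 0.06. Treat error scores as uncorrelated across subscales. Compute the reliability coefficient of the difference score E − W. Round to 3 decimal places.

0.686

Var(E−W) = 1 + 1 − 2·0.06 = 2 − 0.12 = 1.88.
Because errors are independent across components, Cov(Tᵢ,Tⱼ) = Cov(Xᵢ,Xⱼ); the off-diagonal part of the true-score variance is the same as above.
True-score variance = [0.62 + 0.79] − 0.12 = 1.41 − 0.12 = 1.29.
Reliability = 1.29 / 1.88 = 0.686.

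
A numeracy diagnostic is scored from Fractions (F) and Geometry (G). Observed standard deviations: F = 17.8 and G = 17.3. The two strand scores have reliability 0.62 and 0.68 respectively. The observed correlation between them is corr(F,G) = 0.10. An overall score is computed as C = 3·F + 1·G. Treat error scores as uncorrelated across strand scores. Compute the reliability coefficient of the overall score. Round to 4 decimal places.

0.6464

Var(C) = 3²·17.8² + 17.3² + 2·[3·17.8·17.3·0.10] = 3150.85 + 184.764 = 3335.61.
With uncorrelated errors the cross-covariances are all true-score covariance, so they carry over unchanged; only the diagonal terms shrink to ρᵢσᵢ².
True-score variance = [3²·17.8²·0.62 + 17.3²·0.68] + 184.764 = 1971.48 + 184.764 = 2156.25.
Reliability = 2156.25 / 3335.61 = 0.6464.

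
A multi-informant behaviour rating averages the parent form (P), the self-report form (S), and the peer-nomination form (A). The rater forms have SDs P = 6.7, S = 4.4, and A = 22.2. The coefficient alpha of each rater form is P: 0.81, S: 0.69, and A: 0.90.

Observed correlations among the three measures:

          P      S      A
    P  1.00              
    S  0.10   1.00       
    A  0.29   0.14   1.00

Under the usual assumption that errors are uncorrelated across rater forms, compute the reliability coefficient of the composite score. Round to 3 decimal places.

0.906

Var(P+S+A) = 6.7² + 4.4² + 22.2² + 2·[6.7·4.4·0.10 + 6.7·22.2·0.29 + 4.4·22.2·0.14] = 557.09 + 119.516 = 676.606.
Because errors are independent across components, Cov(Tᵢ,Tⱼ) = Cov(Xᵢ,Xⱼ); the off-diagonal part of the true-score variance is the same as above.
True-score variance = [6.7²·0.81 + 4.4²·0.69 + 22.2²·0.90] + 119.516 = 493.275 + 119.516 = 612.791.
Reliability = 612.791 / 676.606 = 0.906.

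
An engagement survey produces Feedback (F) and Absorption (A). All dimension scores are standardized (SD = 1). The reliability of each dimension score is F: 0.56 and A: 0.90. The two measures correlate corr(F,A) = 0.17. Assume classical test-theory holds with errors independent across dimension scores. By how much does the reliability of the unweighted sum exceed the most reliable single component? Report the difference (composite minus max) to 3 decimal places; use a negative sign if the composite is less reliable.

-0.131

Var(sum) = 2 + 0.34 = 2.34; true-score variance = 1.46 + 0.34 = 1.8; composite reliability = 0.7692.
Max component reliability = 0.9000.
Difference = 0.7692 − 0.9000 = -0.131.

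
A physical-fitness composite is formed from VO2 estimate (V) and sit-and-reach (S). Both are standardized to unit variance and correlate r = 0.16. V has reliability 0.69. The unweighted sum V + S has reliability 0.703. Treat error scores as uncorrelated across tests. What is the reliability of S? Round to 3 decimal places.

Var(V+S) = 2 + 2·0.16 = 2.320.
True-score variance = ρ_V + ρ_S + 2·0.16, so 0.703 = (0.69 + ρ_S + 0.32) / 2.320.
ρ_S = 0.703·2.320 − 0.69 − 0.32 = 0.621.

0.621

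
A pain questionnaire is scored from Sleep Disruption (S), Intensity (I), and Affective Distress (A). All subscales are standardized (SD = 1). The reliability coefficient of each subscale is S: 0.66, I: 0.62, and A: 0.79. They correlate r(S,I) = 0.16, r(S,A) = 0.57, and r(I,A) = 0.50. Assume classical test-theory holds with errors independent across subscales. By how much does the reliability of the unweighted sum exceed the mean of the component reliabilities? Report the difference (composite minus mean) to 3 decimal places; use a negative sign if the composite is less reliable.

0.140

Var(sum) = 3 + 2.46 = 5.46; true-score variance = 2.07 + 2.46 = 4.53; composite reliability = 0.8297.
Mean component reliability = 0.6900.
Difference = 0.8297 − 0.6900 = 0.140.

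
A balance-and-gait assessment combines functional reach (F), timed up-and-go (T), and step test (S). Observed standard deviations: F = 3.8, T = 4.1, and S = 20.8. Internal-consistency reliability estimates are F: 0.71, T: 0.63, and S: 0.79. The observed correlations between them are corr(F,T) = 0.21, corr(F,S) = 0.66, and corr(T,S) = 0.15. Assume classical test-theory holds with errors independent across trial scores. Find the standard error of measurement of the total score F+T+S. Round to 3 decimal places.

10.063

Var(total) = 463.89 + 136.46 = 600.35.
True-score variance = 362.628 + 136.46 = 499.089, so reliability = 0.8313.
Error variance = 600.35 − 499.089 = 101.262; SEM = √101.262 = 10.063.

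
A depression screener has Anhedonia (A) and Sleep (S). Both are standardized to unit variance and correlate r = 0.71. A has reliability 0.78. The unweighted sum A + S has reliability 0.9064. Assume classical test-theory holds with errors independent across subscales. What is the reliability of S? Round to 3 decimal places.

Var(A+S) = 2 + 2·0.71 = 3.420.
True-score variance = ρ_A + ρ_S + 2·0.71, so 0.9064 = (0.78 + ρ_S + 1.42) / 3.420.
ρ_S = 0.9064·3.420 − 0.78 − 1.42 = 0.900.

0.900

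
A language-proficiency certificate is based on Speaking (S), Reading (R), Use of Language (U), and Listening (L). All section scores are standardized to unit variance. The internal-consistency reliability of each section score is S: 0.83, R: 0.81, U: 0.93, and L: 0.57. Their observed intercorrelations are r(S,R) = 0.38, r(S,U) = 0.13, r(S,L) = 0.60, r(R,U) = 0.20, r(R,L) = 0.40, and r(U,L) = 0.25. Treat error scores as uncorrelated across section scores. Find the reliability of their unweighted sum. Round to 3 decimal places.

Var(S+R+U+L) = 4 + 2·[0.38 + 0.13 + 0.60 + 0.20 + 0.40 + 0.25] = 4 + 3.92 = 7.92.
With uncorrelated errors the cross-covariances are all true-score covariance, so they carry over unchanged; only the diagonal terms shrink to ρᵢσᵢ².
True-score variance = [0.83 + 0.81 + 0.93 + 0.57] + 3.92 = 3.14 + 3.92 = 7.06.
Reliability = 7.06 / 7.92 = 0.891.

0.891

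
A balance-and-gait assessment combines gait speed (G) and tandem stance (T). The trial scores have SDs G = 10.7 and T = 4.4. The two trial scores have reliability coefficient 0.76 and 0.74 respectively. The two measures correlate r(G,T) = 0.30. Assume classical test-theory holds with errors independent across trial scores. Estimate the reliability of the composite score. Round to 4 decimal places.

Var(G+T) = 10.7² + 4.4² + 2·[10.7·4.4·0.30] = 133.85 + 28.248 = 162.098.
With uncorrelated errors the cross-covariances are all true-score covariance, so they carry over unchanged; only the diagonal terms shrink to ρᵢσᵢ².
True-score variance = [10.7²·0.76 + 4.4²·0.74] + 28.248 = 101.339 + 28.248 = 129.587.
Reliability = 129.587 / 162.098 = 0.7994.

0.7994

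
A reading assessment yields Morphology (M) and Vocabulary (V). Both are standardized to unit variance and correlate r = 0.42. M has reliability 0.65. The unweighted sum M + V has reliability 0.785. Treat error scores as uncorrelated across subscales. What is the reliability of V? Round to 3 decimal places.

0.739

Var(M+V) = 2 + 2·0.42 = 2.840.
True-score variance = ρ_M + ρ_V + 2·0.42, so 0.785 = (0.65 + ρ_V + 0.84) / 2.840.
ρ_V = 0.785·2.840 − 0.65 − 0.84 = 0.739.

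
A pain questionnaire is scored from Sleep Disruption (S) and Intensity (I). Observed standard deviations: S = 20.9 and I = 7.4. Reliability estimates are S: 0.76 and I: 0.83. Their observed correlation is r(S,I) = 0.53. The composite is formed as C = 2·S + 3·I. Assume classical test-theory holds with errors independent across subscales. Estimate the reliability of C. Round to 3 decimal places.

Var(C) = 2²·20.9² + 3²·7.4² + 2·[6·20.9·7.4·0.53] = 2240.08 + 983.638 = 3223.72.
Under uncorrelated errors the observed covariances equal the true-score covariances, so only the own-variance terms attenuate.
True-score variance = [2²·20.9²·0.76 + 3²·7.4²·0.83] + 983.638 = 1736.96 + 983.638 = 2720.6.
Reliability = 2720.6 / 3223.72 = 0.844.

0.844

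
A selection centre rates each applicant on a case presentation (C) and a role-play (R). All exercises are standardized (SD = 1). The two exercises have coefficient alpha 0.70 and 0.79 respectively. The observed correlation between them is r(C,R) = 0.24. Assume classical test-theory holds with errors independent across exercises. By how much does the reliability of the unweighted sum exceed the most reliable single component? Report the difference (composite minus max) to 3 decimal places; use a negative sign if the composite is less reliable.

Var(sum) = 2 + 0.48 = 2.48; true-score variance = 1.49 + 0.48 = 1.97; composite reliability = 0.7944.
Max component reliability = 0.7900.
Difference = 0.7944 − 0.7900 = 0.004.

0.004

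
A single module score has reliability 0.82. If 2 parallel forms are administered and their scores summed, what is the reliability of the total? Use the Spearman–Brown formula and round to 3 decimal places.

ρ_k = kρ / (1 + (k−1)ρ) = 2·0.82 / (1 + 1·0.82) = 1.640 / 1.820 = 0.901.

0.901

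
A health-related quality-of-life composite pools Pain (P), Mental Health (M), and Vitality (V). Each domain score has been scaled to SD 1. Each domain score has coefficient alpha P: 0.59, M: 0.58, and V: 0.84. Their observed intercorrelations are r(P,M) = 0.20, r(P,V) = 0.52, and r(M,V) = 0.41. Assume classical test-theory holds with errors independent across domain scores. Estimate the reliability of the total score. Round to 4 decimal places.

0.8118

Var(P+M+V) = 3 + 2·[0.20 + 0.52 + 0.41] = 3 + 2.26 = 5.26.
Under uncorrelated errors the observed covariances equal the true-score covariances, so only the own-variance terms attenuate.
True-score variance = [0.59 + 0.58 + 0.84] + 2.26 = 2.01 + 2.26 = 4.27.
Reliability = 4.27 / 5.26 = 0.8118.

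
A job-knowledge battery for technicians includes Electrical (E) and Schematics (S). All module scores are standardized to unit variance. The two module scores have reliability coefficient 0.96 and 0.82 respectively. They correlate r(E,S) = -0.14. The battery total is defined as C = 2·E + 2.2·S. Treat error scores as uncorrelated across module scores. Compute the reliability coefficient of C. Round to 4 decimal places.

Var(C) = 2² + 2.2² + 2·[4.4·(-0.14)] = 8.84 − 1.232 = 7.608.
Because errors are independent across components, Cov(Tᵢ,Tⱼ) = Cov(Xᵢ,Xⱼ); the off-diagonal part of the true-score variance is the same as above.
True-score variance = [2²·0.96 + 2.2²·0.82] − 1.232 = 7.8088 − 1.232 = 6.5768.
Reliability = 6.5768 / 7.608 = 0.8645.

0.8645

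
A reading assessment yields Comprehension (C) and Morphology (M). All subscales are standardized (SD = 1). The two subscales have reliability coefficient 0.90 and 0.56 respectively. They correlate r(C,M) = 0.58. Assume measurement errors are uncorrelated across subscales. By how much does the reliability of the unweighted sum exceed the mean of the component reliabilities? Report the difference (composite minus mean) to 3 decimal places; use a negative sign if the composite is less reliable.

Var(sum) = 2 + 1.16 = 3.16; true-score variance = 1.46 + 1.16 = 2.62; composite reliability = 0.8291.
Mean component reliability = 0.7300.
Difference = 0.8291 − 0.7300 = 0.099.

0.099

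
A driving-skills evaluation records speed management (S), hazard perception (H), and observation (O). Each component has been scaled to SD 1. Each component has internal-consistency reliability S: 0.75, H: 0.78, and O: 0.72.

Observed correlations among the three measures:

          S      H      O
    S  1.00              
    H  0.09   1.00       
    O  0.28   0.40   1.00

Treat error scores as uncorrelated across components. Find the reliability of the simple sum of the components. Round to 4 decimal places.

0.8348

Var(S+H+O) = 3 + 2·[0.09 + 0.28 + 0.40] = 3 + 1.54 = 4.54.
Because errors are independent across components, Cov(Tᵢ,Tⱼ) = Cov(Xᵢ,Xⱼ); the off-diagonal part of the true-score variance is the same as above.
True-score variance = [0.75 + 0.78 + 0.72] + 1.54 = 2.25 + 1.54 = 3.79.
Reliability = 3.79 / 4.54 = 0.8348.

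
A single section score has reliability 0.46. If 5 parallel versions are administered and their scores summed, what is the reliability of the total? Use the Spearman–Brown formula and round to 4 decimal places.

ρ_k = kρ / (1 + (k−1)ρ) = 5·0.46 / (1 + 4·0.46) = 2.300 / 2.840 = 0.8099.

0.8099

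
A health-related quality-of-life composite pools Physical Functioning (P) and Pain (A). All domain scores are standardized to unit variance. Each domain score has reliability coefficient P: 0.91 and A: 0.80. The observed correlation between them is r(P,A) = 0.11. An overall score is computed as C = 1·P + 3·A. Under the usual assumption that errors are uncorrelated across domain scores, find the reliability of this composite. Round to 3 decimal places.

Var(C) = 1 + 3² + 2·[3·0.11] = 10 + 0.66 = 10.66.
Because errors are independent across components, Cov(Tᵢ,Tⱼ) = Cov(Xᵢ,Xⱼ); the off-diagonal part of the true-score variance is the same as above.
True-score variance = [0.91 + 3²·0.80] + 0.66 = 8.11 + 0.66 = 8.77.
Reliability = 8.77 / 10.66 = 0.823.

0.823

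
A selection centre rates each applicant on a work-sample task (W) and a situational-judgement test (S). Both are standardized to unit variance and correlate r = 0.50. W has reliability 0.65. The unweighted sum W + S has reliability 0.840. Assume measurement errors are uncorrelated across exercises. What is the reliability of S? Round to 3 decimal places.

0.870

Var(W+S) = 2 + 2·0.50 = 3.000.
True-score variance = ρ_W + ρ_S + 2·0.50, so 0.840 = (0.65 + ρ_S + 1.00) / 3.000.
ρ_S = 0.840·3.000 − 0.65 − 1.00 = 0.870.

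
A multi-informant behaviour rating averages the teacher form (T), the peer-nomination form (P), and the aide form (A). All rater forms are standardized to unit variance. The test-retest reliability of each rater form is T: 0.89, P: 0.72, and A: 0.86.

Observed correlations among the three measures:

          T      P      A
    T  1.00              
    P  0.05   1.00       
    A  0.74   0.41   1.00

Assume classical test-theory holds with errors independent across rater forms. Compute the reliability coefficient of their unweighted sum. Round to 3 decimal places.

Var(T+P+A) = 3 + 2·[0.05 + 0.74 + 0.41] = 3 + 2.4 = 5.4.
Because errors are independent across components, Cov(Tᵢ,Tⱼ) = Cov(Xᵢ,Xⱼ); the off-diagonal part of the true-score variance is the same as above.
True-score variance = [0.89 + 0.72 + 0.86] + 2.4 = 2.47 + 2.4 = 4.87.
Reliability = 4.87 / 5.4 = 0.902.

0.902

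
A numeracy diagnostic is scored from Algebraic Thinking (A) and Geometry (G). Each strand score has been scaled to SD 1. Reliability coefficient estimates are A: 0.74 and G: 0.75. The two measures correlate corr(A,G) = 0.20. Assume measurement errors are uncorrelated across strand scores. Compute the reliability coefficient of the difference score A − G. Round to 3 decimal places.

0.681

Var(A−G) = 1 + 1 − 2·0.20 = 2 − 0.4 = 1.6.
With uncorrelated errors the cross-covariances are all true-score covariance, so they carry over unchanged; only the diagonal terms shrink to ρᵢσᵢ².
True-score variance = [0.74 + 0.75] − 0.4 = 1.49 − 0.4 = 1.09.
Reliability = 1.09 / 1.6 = 0.681.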